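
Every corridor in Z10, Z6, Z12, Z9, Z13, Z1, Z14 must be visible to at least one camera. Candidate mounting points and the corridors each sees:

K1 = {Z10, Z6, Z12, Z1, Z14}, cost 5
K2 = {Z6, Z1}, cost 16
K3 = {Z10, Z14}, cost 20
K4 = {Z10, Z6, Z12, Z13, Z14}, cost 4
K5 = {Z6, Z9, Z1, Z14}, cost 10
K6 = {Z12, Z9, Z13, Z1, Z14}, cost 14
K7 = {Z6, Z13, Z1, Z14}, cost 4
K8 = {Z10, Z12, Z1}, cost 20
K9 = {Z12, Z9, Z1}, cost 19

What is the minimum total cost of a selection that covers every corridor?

K4, K5 cover every corridor at cost 4 + 10 = 14.
Any cover uses at least 2 camera mounts; among all covering selections none totals below 14.
Greedy by coverage-per-cost would pick K4, K7, K5 for 18 — worse than the optimum 14.

14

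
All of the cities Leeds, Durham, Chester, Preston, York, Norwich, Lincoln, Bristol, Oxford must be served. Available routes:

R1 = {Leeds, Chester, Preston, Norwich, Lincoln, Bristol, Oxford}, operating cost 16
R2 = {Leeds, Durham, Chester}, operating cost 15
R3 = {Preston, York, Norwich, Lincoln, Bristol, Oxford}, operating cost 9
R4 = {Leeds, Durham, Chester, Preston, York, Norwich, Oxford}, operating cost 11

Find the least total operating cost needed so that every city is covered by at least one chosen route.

R3, R4 cover every city at operating cost 9 + 11 = 20.
Any cover uses at least 2 routes; among all covering selections none totals below 20.

20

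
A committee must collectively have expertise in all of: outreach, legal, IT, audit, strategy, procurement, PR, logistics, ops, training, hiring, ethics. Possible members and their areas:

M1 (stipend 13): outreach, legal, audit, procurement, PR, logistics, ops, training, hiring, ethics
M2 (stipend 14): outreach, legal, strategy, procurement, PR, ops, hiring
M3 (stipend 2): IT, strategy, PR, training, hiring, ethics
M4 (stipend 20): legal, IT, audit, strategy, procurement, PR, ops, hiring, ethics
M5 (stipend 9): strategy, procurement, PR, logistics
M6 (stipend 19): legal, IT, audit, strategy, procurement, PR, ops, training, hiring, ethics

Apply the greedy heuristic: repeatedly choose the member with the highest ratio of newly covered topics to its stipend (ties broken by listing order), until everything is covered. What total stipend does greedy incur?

15

Pick 1: M3 adds 6 new (IT, strategy, PR, training, hiring, ethics) at stipend 2 (ratio 6/2).
Pick 2: M1 adds 6 new (outreach, legal, audit, procurement, logistics, ops) at stipend 13 (ratio 6/13).
Greedy total stipend: 2 + 13 = 15.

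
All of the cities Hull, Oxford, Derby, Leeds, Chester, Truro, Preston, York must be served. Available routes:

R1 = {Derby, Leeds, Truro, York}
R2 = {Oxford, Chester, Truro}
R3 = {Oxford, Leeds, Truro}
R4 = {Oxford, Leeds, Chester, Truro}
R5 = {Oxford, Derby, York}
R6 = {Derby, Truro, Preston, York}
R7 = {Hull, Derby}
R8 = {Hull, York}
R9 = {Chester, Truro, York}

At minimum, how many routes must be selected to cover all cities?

R4, R6, R7 together cover {Hull, Oxford, Derby, Leeds, Chester, Truro, Preston, York} — every city.
No 2 of the 9 routes cover everything (all 36 pairs fall short), so 3 is minimum.
Greedy (largest uncovered first) would take R1, R2, R6, R7 — 4 routes — but 3 suffice.

3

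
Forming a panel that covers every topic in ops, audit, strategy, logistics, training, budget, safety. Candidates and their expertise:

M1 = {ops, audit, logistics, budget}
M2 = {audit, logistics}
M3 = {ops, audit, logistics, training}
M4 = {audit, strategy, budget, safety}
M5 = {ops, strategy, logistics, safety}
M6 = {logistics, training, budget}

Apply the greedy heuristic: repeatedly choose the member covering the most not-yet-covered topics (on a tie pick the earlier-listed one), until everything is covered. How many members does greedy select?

Pick 1: M1 covers 4 new topics (ops, audit, logistics, budget).
Pick 2: M4 covers 2 new topics (strategy, safety).
Pick 3: M3 covers 1 new topics (training).
Greedy uses 3 members. (The true minimum is 2.)

3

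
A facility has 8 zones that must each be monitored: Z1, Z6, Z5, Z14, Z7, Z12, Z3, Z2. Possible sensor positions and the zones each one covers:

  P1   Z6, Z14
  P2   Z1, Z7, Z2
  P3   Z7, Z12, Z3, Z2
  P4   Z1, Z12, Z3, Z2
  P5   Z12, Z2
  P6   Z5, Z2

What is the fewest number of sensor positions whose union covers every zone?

4

P1, P2, P3, P6 together cover {Z1, Z6, Z5, Z14, Z7, Z12, Z3, Z2} — every zone.
No 3 of the 6 sensor positions cover everything (all 20 triples fall short), so 4 is minimum.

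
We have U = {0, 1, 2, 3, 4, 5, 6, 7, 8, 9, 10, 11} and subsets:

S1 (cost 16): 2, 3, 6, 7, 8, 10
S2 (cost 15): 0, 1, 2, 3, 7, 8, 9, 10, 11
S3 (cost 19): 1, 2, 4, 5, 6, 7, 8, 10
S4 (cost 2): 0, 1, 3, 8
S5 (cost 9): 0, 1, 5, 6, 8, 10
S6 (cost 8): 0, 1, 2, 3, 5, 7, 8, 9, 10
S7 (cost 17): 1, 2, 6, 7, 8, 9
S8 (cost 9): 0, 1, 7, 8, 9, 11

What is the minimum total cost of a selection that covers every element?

30

S3, S4, S8 cover every element at cost 19 + 2 + 9 = 30.
Any cover uses at least 2 sets; among all covering selections none totals below 30.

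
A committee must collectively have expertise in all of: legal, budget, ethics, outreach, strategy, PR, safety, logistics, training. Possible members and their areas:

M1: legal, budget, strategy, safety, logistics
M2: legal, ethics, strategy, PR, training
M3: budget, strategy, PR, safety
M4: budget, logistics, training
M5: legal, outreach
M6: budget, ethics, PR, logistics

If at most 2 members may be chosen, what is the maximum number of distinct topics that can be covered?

8

Choosing M1, M2 covers {legal, budget, ethics, strategy, PR, safety, logistics, training} — 8 topics.
No choice of 2 members does better; here outreach is left uncovered.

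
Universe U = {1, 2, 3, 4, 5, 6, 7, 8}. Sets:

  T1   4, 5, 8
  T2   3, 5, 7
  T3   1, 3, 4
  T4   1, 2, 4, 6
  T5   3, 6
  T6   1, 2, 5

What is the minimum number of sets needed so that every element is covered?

T1, T2, T4 together cover {1, 2, 3, 4, 5, 6, 7, 8} — every element.
No 2 of the 6 sets cover everything (all 15 pairs fall short), so 3 is minimum.

3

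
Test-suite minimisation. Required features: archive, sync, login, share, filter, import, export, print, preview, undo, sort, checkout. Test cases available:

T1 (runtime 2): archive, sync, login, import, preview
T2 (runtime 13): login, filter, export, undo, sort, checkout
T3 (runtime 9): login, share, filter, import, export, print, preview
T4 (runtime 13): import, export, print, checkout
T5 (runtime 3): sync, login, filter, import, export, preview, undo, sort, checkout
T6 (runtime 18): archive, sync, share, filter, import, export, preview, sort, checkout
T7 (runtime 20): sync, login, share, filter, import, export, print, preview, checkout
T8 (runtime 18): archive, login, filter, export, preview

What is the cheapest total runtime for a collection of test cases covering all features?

T1, T3, T5 cover every feature at runtime 2 + 9 + 3 = 14.
Any cover uses at least 3 test cases; among all covering selections none totals below 14.

14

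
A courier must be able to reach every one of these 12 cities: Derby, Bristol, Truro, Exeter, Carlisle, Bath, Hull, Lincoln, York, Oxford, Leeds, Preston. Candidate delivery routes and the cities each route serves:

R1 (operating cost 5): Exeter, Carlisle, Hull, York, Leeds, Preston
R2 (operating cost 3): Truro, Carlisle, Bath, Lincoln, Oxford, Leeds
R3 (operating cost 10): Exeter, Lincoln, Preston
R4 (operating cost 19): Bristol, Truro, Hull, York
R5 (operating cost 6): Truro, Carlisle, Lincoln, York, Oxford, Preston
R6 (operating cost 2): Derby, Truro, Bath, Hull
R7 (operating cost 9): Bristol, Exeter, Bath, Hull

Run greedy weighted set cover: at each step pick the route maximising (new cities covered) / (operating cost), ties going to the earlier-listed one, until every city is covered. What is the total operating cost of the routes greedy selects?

19

Pick 1: R2 adds 6 new (Truro, Carlisle, Bath, Lincoln, Oxford, Leeds) at operating cost 3 (ratio 6/3).
Pick 2: R6 adds 2 new (Derby, Hull) at operating cost 2 (ratio 2/2).
Pick 3: R1 adds 3 new (Exeter, York, Preston) at operating cost 5 (ratio 3/5).
Pick 4: R7 adds 1 new (Bristol) at operating cost 9 (ratio 1/9).
Greedy total operating cost: 3 + 2 + 5 + 9 = 19.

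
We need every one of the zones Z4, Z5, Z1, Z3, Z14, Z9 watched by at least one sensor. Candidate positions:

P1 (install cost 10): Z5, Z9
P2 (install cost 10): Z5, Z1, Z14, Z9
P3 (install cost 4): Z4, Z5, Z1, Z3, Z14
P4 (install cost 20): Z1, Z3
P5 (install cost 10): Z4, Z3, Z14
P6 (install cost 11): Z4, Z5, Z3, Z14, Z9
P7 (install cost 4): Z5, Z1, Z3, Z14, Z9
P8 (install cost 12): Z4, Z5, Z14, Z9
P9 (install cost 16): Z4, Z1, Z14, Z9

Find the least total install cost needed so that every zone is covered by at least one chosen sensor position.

8

P3, P7 cover every zone at install cost 4 + 4 = 8.
Any cover uses at least 2 sensor positions; among all covering selections none totals below 8.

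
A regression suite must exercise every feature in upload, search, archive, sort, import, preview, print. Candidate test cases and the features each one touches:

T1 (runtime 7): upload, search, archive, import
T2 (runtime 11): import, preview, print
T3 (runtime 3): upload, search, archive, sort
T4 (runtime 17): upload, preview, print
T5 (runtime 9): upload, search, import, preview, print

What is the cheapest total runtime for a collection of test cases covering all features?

T3, T5 cover every feature at runtime 3 + 9 = 12.
Any cover uses at least 2 test cases; among all covering selections none totals below 12.

12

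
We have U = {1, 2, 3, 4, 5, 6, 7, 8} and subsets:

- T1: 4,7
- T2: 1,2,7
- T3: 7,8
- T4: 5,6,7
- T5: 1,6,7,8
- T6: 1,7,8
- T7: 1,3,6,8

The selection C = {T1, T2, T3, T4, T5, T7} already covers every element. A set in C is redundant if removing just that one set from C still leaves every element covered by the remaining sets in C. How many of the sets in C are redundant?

Drop T1: 4 uncovered — not redundant.
Drop T2: 2 uncovered — not redundant.
Drop T3: the rest still cover every element — redundant.
Drop T4: 5 uncovered — not redundant.
Drop T5: the rest still cover every element — redundant.
Drop T7: 3 uncovered — not redundant.
2 redundant: T3, T5.

2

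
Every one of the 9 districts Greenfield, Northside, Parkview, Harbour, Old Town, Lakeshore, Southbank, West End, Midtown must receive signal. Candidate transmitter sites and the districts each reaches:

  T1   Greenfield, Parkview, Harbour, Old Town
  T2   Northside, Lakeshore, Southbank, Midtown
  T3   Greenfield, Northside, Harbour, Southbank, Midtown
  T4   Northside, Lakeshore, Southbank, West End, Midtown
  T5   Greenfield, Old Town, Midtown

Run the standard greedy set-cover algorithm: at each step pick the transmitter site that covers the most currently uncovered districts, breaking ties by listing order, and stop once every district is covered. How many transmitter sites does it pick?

3

Pick 1: T3 covers 5 new districts (Greenfield, Northside, Harbour, Southbank, Midtown).
Pick 2: T1 covers 2 new districts (Parkview, Old Town).
Pick 3: T4 covers 2 new districts (Lakeshore, West End).
Greedy uses 3 transmitter sites. (The true minimum is 2.)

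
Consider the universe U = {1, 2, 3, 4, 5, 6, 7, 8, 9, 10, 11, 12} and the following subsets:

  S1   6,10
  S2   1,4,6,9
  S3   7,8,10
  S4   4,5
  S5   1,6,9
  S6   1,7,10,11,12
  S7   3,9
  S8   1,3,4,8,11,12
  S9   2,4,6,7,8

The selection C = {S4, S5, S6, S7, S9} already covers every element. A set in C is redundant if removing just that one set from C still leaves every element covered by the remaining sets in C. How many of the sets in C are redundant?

Drop S4: 5 uncovered — not redundant.
Drop S5: the rest still cover every element — redundant.
Drop S6: 10, 11, 12 uncovered — not redundant.
Drop S7: 3 uncovered — not redundant.
Drop S9: 2, 8 uncovered — not redundant.
1 redundant: S5.

1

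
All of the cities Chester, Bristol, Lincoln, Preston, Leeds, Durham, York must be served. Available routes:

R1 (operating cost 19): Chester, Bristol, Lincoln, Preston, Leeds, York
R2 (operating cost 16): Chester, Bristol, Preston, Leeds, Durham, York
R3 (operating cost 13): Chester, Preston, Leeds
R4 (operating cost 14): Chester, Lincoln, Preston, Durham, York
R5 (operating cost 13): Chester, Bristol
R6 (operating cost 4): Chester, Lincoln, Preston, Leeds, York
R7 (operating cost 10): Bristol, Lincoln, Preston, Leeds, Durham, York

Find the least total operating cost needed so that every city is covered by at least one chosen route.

14

R6, R7 cover every city at operating cost 4 + 10 = 14.
Any cover uses at least 2 routes; among all covering selections none totals below 14.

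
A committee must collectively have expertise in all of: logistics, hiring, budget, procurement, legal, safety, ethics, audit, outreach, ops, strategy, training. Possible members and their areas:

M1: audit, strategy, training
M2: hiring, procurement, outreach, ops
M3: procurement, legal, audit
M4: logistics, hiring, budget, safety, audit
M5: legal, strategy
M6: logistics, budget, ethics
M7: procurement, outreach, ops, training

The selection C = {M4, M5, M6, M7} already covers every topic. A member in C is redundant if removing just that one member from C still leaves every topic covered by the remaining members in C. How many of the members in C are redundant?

Drop M4: hiring, safety, audit uncovered — not redundant.
Drop M5: legal, strategy uncovered — not redundant.
Drop M6: ethics uncovered — not redundant.
Drop M7: procurement, outreach, ops, training uncovered — not redundant.
None of the members in C is redundant.

0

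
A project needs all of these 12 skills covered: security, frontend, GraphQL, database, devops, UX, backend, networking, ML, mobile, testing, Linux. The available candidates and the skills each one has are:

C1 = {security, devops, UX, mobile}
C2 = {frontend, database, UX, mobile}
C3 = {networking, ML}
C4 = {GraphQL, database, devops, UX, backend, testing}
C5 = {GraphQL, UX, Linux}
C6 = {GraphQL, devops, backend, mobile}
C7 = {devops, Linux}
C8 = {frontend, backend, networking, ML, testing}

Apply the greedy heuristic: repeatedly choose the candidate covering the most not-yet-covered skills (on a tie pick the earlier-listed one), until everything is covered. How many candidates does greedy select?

Pick 1: C4 covers 6 new skills (GraphQL, database, devops, UX, backend, testing).
Pick 2: C8 covers 3 new skills (frontend, networking, ML).
Pick 3: C1 covers 2 new skills (security, mobile).
Pick 4: C5 covers 1 new skills (Linux).
Greedy uses 4 candidates.

4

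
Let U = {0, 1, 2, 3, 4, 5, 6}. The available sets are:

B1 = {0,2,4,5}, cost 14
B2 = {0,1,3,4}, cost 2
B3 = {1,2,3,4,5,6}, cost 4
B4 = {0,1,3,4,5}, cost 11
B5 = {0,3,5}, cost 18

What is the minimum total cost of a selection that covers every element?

B2, B3 cover every element at cost 2 + 4 = 6.
Any cover uses at least 2 sets; among all covering selections none totals below 6.

6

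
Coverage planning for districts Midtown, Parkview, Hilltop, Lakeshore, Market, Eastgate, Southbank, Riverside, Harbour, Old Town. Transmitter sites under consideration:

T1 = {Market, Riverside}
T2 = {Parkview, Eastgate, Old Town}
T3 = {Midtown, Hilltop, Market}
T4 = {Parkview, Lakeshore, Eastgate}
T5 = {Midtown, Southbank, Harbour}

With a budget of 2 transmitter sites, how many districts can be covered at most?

Choosing T2, T3 covers {Midtown, Parkview, Hilltop, Market, Eastgate, Old Town} — 6 districts.
No choice of 2 transmitter sites does better; here Lakeshore, Southbank, Riverside, Harbour are left uncovered.

6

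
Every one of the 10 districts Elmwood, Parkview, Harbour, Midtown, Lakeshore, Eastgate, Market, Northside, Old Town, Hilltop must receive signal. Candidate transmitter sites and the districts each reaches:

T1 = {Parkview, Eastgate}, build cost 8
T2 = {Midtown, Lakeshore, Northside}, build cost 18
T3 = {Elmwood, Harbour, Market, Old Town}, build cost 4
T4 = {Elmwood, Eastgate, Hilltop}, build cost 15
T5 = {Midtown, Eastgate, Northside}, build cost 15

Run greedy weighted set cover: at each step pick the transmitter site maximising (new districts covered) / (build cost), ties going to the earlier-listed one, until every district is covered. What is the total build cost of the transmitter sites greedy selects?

Pick 1: T3 adds 4 new (Elmwood, Harbour, Market, Old Town) at build cost 4 (ratio 4/4).
Pick 2: T1 adds 2 new (Parkview, Eastgate) at build cost 8 (ratio 2/8).
Pick 3: T2 adds 3 new (Midtown, Lakeshore, Northside) at build cost 18 (ratio 3/18).
Pick 4: T4 adds 1 new (Hilltop) at build cost 15 (ratio 1/15).
Greedy total build cost: 4 + 8 + 18 + 15 = 45.

45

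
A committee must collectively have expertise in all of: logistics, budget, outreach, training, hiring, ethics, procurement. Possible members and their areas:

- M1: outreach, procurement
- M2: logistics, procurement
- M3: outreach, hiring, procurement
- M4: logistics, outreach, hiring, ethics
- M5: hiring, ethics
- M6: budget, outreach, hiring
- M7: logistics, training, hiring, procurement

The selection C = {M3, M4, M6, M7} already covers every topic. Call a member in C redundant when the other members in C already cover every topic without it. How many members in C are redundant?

1

Drop M3: the rest still cover every topic — redundant.
Drop M4: ethics uncovered — not redundant.
Drop M6: budget uncovered — not redundant.
Drop M7: training uncovered — not redundant.
1 redundant: M3.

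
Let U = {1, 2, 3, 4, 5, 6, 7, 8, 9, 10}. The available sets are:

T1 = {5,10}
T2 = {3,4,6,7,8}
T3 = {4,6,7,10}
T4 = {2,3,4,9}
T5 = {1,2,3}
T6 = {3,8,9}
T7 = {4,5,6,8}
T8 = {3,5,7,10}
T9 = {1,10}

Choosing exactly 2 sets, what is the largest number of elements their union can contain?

Choosing T1, T2 covers {3, 4, 5, 6, 7, 8, 10} — 7 elements.
No choice of 2 sets does better; here 1, 2, 9 are left uncovered.

7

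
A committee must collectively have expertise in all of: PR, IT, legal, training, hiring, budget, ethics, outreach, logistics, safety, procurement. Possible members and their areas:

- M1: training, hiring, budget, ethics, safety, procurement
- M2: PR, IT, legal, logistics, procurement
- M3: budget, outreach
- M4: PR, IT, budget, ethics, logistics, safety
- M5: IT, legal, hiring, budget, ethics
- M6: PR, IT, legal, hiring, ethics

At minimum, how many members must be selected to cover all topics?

3

M1, M2, M3 together cover {PR, IT, legal, training, hiring, budget, ethics, outreach, logistics, safety, procurement} — every topic.
No 2 of the 6 members cover everything (all 15 pairs fall short), so 3 is minimum.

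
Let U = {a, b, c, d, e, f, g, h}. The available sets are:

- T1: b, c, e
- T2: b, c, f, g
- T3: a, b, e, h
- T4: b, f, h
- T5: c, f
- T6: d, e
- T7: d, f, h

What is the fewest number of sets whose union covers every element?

T2, T3, T6 together cover {a, b, c, d, e, f, g, h} — every element.
No 2 of the 7 sets cover everything (all 21 pairs fall short), so 3 is minimum.

3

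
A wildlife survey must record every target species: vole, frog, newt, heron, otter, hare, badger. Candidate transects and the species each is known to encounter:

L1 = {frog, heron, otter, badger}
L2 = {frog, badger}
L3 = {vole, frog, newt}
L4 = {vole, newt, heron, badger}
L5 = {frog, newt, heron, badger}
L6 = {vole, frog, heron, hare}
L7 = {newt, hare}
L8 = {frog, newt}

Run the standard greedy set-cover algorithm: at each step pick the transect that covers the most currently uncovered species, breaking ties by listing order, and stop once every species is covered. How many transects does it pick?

Pick 1: L1 covers 4 new species (frog, heron, otter, badger).
Pick 2: L3 covers 2 new species (vole, newt).
Pick 3: L6 covers 1 new species (hare).
Greedy uses 3 transects.

3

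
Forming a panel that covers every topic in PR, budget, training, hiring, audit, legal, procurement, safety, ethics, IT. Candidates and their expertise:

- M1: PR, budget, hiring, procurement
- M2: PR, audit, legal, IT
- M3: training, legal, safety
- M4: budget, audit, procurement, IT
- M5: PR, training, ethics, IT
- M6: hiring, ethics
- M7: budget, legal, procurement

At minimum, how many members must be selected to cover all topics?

M1, M2, M3, M5 together cover {PR, budget, training, hiring, audit, legal, procurement, safety, ethics, IT} — every topic.
No 3 of the 7 members cover everything (all 35 triples fall short), so 4 is minimum.

4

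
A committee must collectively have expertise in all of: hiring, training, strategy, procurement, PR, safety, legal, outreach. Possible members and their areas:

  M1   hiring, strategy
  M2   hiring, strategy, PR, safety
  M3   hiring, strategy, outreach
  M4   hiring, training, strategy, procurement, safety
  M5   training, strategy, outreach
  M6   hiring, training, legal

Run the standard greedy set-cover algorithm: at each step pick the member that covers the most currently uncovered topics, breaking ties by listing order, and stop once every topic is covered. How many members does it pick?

Pick 1: M4 covers 5 new topics (hiring, training, strategy, procurement, safety).
Pick 2: M2 covers 1 new topics (PR).
Pick 3: M3 covers 1 new topics (outreach).
Pick 4: M6 covers 1 new topics (legal).
Greedy uses 4 members.

4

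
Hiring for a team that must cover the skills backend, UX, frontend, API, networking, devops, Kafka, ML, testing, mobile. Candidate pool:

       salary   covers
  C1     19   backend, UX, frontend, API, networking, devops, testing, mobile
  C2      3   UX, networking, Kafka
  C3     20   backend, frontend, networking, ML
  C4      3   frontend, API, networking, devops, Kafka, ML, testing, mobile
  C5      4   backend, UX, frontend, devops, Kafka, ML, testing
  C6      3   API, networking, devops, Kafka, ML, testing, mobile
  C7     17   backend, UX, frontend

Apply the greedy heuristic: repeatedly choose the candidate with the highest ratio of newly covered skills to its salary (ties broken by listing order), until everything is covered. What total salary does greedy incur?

7

Pick 1: C4 adds 8 new (frontend, API, networking, devops, Kafka, ML, testing, mobile) at salary 3 (ratio 8/3).
Pick 2: C5 adds 2 new (backend, UX) at salary 4 (ratio 2/4).
Greedy total salary: 3 + 4 = 7.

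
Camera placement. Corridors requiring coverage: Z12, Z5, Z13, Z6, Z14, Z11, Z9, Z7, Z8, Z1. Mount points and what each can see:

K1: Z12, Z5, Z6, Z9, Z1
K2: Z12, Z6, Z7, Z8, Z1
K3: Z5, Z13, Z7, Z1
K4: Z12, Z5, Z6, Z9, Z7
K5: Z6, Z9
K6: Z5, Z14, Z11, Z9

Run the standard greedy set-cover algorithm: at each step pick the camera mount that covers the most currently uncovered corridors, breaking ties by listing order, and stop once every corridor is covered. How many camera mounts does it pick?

4

Pick 1: K1 covers 5 new corridors (Z12, Z5, Z6, Z9, Z1).
Pick 2: K2 covers 2 new corridors (Z7, Z8).
Pick 3: K6 covers 2 new corridors (Z14, Z11).
Pick 4: K3 covers 1 new corridors (Z13).
Greedy uses 4 camera mounts. (The true minimum is 3.)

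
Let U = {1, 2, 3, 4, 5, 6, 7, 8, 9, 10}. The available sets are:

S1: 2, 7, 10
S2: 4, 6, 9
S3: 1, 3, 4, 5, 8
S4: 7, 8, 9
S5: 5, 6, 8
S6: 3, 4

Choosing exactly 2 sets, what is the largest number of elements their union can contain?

8

Choosing S1, S3 covers {1, 2, 3, 4, 5, 7, 8, 10} — 8 elements.
No choice of 2 sets does better; here 6, 9 are left uncovered.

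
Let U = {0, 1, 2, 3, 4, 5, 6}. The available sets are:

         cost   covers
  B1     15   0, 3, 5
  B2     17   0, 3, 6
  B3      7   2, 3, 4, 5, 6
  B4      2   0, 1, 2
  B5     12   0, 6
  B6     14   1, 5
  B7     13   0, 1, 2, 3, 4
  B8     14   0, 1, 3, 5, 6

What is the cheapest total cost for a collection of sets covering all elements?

9

B3, B4 cover every element at cost 7 + 2 = 9.
Any cover uses at least 2 sets; among all covering selections none totals below 9.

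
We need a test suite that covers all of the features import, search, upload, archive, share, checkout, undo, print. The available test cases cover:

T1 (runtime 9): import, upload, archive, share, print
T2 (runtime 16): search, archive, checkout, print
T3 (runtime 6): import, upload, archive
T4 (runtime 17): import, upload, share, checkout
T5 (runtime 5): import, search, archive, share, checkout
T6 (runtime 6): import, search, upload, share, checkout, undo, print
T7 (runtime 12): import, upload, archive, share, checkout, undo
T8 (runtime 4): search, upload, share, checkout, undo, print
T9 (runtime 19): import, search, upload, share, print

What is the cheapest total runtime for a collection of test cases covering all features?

9

T5, T8 cover every feature at runtime 5 + 4 = 9.
Any cover uses at least 2 test cases; among all covering selections none totals below 9.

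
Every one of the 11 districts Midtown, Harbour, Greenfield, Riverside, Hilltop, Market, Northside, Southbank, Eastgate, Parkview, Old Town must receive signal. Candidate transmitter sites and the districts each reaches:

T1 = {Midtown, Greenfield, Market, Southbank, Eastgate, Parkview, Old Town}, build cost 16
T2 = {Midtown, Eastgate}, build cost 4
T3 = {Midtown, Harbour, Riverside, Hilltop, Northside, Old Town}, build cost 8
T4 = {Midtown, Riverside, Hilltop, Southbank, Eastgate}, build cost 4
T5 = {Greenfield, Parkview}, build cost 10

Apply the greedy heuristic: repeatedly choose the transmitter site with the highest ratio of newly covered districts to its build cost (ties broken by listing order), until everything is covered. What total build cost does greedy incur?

Pick 1: T4 adds 5 new (Midtown, Riverside, Hilltop, Southbank, Eastgate) at build cost 4 (ratio 5/4).
Pick 2: T3 adds 3 new (Harbour, Northside, Old Town) at build cost 8 (ratio 3/8).
Pick 3: T5 adds 2 new (Greenfield, Parkview) at build cost 10 (ratio 2/10).
Pick 4: T1 adds 1 new (Market) at build cost 16 (ratio 1/16).
Greedy total build cost: 4 + 8 + 10 + 16 = 38. (The true optimum is 24, so greedy overshoots here.)

38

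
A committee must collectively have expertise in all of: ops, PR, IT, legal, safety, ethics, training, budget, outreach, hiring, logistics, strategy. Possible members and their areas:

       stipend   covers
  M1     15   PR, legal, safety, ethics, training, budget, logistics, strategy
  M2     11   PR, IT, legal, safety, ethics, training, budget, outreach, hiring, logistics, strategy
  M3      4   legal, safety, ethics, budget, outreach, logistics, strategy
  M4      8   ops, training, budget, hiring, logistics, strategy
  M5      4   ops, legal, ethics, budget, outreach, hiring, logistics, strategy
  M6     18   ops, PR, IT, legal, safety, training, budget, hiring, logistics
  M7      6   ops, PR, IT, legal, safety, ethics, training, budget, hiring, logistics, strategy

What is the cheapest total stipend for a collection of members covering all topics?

10

M3, M7 cover every topic at stipend 4 + 6 = 10.
Any cover uses at least 2 members; among all covering selections none totals below 10.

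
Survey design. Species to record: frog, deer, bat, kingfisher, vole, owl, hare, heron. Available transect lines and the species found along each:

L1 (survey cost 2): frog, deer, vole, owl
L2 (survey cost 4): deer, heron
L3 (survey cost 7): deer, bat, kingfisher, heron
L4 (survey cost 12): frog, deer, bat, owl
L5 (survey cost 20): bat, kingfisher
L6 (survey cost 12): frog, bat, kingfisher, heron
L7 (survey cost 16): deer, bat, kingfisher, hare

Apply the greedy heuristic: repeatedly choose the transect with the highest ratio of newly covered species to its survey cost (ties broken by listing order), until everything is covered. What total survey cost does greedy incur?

25

Pick 1: L1 adds 4 new (frog, deer, vole, owl) at survey cost 2 (ratio 4/2).
Pick 2: L3 adds 3 new (bat, kingfisher, heron) at survey cost 7 (ratio 3/7).
Pick 3: L7 adds 1 new (hare) at survey cost 16 (ratio 1/16).
Greedy total survey cost: 2 + 7 + 16 = 25. (The true optimum is 22, so greedy overshoots here.)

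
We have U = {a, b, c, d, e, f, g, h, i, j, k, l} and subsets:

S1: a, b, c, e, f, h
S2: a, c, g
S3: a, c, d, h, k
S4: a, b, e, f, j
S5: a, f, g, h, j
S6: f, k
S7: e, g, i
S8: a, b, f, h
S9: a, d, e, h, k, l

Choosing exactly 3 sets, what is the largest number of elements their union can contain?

Choosing S1, S5, S9 covers {a, b, c, d, e, f, g, h, j, k, l} — 11 elements.
No choice of 3 sets does better; here i is left uncovered.

11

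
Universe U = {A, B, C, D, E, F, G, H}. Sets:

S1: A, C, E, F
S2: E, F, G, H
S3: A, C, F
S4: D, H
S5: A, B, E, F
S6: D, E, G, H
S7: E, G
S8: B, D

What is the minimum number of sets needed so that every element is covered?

S1, S2, S8 together cover {A, B, C, D, E, F, G, H} — every element.
No 2 of the 8 sets cover everything (all 28 pairs fall short), so 3 is minimum.

3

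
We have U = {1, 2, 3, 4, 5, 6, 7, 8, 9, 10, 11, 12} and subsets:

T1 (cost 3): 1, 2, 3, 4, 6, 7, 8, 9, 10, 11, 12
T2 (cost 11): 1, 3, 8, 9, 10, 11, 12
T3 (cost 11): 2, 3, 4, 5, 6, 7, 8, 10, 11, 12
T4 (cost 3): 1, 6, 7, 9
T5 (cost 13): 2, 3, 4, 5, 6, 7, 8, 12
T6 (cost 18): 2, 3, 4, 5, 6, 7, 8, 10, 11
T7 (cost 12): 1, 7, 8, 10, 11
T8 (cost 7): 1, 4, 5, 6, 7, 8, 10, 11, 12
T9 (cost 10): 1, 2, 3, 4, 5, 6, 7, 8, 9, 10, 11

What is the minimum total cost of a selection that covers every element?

10

T1, T8 cover every element at cost 3 + 7 = 10.
Any cover uses at least 2 sets; among all covering selections none totals below 10.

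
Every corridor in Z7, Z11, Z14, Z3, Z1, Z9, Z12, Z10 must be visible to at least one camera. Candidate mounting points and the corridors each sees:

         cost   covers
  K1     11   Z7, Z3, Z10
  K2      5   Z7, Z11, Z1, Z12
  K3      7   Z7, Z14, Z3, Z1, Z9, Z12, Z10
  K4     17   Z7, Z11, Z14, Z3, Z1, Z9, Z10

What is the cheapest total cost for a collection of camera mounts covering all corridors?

12

K2, K3 cover every corridor at cost 5 + 7 = 12.
Any cover uses at least 2 camera mounts; among all covering selections none totals below 12.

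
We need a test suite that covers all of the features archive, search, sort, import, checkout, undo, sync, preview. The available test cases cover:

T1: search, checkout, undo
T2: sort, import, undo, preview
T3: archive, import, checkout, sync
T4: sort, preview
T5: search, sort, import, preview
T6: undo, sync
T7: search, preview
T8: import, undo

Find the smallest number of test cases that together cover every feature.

T1, T2, T3 together cover {archive, search, sort, import, checkout, undo, sync, preview} — every feature.
No 2 of the 8 test cases cover everything (all 28 pairs fall short), so 3 is minimum.

3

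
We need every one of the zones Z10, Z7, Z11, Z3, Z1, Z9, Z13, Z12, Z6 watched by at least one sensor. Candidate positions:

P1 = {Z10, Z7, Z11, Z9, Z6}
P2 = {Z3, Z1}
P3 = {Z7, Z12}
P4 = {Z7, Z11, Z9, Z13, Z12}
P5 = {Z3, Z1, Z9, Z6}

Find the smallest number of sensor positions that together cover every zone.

P1, P2, P4 together cover {Z10, Z7, Z11, Z3, Z1, Z9, Z13, Z12, Z6} — every zone.
No 2 of the 5 sensor positions cover everything (all 10 pairs fall short), so 3 is minimum.

3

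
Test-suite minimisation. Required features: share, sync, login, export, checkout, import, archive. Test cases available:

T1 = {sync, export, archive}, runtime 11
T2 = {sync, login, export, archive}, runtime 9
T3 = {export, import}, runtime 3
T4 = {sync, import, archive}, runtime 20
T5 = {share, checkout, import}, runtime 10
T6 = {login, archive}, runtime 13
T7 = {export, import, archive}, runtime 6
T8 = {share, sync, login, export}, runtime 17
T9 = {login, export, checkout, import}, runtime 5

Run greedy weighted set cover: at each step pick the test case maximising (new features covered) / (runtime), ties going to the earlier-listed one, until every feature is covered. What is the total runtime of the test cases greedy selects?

Pick 1: T9 adds 4 new (login, export, checkout, import) at runtime 5 (ratio 4/5).
Pick 2: T2 adds 2 new (sync, archive) at runtime 9 (ratio 2/9).
Pick 3: T5 adds 1 new (share) at runtime 10 (ratio 1/10).
Greedy total runtime: 5 + 9 + 10 = 24. (The true optimum is 19, so greedy overshoots here.)

24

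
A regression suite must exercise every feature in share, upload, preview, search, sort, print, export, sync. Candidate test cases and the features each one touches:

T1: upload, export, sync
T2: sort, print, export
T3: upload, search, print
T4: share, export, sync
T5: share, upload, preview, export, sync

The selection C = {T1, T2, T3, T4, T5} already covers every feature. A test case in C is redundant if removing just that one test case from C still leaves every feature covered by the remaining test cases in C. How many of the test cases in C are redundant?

Drop T1: the rest still cover every feature — redundant.
Drop T2: sort uncovered — not redundant.
Drop T3: search uncovered — not redundant.
Drop T4: the rest still cover every feature — redundant.
Drop T5: preview uncovered — not redundant.
2 redundant: T1, T4.

2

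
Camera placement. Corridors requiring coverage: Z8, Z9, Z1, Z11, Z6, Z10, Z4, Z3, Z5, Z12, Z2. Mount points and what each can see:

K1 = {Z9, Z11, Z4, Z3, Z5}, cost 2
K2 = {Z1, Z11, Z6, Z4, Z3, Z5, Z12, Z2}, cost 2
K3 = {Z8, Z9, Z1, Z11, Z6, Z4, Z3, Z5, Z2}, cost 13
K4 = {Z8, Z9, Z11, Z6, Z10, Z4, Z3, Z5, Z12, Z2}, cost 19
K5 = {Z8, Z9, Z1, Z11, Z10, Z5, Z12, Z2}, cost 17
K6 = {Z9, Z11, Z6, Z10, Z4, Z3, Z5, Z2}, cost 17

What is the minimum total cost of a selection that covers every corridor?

19

K2, K5 cover every corridor at cost 2 + 17 = 19.
Any cover uses at least 2 camera mounts; among all covering selections none totals below 19.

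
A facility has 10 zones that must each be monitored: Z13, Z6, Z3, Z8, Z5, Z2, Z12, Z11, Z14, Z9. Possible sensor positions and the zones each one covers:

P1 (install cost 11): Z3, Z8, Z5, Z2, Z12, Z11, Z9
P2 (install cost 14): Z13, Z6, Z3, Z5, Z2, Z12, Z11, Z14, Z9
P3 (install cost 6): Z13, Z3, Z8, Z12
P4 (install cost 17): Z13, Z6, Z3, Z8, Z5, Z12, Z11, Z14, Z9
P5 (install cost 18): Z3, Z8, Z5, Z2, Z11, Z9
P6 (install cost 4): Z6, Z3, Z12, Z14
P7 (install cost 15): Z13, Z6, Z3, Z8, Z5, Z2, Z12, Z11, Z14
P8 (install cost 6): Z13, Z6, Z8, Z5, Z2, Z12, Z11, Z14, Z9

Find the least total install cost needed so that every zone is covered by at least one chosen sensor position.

P6, P8 cover every zone at install cost 4 + 6 = 10.
Any cover uses at least 2 sensor positions; among all covering selections none totals below 10.

10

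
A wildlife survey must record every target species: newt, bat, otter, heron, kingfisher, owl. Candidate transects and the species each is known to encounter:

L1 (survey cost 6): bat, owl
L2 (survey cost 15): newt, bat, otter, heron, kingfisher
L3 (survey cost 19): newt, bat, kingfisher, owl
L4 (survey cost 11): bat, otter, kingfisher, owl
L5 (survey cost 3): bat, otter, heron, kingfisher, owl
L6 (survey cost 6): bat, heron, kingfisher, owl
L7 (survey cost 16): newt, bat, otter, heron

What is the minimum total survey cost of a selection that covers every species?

18

L2, L5 cover every species at survey cost 15 + 3 = 18.
Any cover uses at least 2 transects; among all covering selections none totals below 18.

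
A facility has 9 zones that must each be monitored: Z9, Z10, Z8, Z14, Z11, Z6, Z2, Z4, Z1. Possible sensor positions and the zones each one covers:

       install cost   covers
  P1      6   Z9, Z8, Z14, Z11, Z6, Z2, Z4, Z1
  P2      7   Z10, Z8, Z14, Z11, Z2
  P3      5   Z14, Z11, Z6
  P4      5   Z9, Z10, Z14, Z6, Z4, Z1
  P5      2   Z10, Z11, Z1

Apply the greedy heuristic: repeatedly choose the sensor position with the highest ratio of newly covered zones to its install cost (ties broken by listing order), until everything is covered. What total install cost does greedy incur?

Pick 1: P5 adds 3 new (Z10, Z11, Z1) at install cost 2 (ratio 3/2).
Pick 2: P1 adds 6 new (Z9, Z8, Z14, Z6, Z2, Z4) at install cost 6 (ratio 6/6).
Greedy total install cost: 2 + 6 = 8.

8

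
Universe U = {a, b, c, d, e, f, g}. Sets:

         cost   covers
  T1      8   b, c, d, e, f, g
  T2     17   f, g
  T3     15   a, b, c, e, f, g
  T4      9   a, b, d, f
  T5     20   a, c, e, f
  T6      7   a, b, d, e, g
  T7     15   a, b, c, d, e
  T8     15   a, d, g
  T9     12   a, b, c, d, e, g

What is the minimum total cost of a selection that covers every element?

T1, T6 cover every element at cost 8 + 7 = 15.
Any cover uses at least 2 sets; among all covering selections none totals below 15.

15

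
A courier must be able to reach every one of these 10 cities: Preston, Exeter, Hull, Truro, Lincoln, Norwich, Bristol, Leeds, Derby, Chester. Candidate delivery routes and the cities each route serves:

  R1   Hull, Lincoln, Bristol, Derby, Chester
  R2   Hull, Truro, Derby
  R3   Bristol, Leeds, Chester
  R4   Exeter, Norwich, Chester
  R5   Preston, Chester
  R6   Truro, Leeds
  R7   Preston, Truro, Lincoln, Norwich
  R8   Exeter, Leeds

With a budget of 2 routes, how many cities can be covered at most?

Choosing R1, R7 covers {Preston, Hull, Truro, Lincoln, Norwich, Bristol, Derby, Chester} — 8 cities.
No choice of 2 routes does better; here Exeter, Leeds are left uncovered.

8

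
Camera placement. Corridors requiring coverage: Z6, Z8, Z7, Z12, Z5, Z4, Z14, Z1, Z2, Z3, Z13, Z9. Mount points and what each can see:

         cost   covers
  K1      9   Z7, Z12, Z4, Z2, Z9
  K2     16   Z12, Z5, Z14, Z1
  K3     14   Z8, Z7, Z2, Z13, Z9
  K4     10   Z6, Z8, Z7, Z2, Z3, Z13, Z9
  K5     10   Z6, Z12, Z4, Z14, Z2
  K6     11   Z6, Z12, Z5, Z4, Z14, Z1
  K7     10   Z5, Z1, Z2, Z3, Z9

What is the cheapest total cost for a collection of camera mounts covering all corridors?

21

K4, K6 cover every corridor at cost 10 + 11 = 21.
Any cover uses at least 2 camera mounts; among all covering selections none totals below 21.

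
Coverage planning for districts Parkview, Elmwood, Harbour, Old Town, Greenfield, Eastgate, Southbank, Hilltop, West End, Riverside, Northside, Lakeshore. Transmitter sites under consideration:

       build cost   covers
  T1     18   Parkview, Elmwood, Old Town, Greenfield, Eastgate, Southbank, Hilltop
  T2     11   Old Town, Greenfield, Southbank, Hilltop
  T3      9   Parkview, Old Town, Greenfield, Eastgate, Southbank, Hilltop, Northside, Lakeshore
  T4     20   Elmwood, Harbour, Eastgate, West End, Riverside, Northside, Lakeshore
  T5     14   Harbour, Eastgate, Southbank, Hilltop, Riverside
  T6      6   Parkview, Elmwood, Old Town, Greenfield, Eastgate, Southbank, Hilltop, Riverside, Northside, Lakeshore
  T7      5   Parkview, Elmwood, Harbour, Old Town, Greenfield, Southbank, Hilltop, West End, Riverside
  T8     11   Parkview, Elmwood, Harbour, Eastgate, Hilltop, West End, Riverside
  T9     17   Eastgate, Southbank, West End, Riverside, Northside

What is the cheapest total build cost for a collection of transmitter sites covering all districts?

T6, T7 cover every district at build cost 6 + 5 = 11.
Any cover uses at least 2 transmitter sites; among all covering selections none totals below 11.

11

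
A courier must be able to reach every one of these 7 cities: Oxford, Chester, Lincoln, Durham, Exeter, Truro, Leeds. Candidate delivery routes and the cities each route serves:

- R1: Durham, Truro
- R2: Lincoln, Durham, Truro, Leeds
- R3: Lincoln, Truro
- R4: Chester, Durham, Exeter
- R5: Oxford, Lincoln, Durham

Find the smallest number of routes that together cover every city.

3

R2, R4, R5 together cover {Oxford, Chester, Lincoln, Durham, Exeter, Truro, Leeds} — every city.
No 2 of the 5 routes cover everything (all 10 pairs fall short), so 3 is minimum.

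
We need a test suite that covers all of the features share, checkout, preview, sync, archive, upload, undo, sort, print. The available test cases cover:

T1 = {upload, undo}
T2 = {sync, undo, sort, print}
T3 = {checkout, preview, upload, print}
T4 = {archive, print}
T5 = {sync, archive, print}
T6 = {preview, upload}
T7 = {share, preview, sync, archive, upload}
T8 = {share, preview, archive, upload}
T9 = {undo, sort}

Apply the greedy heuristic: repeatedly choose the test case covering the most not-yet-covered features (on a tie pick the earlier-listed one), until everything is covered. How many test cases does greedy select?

Pick 1: T7 covers 5 new features (share, preview, sync, archive, upload).
Pick 2: T2 covers 3 new features (undo, sort, print).
Pick 3: T3 covers 1 new features (checkout).
Greedy uses 3 test cases.

3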